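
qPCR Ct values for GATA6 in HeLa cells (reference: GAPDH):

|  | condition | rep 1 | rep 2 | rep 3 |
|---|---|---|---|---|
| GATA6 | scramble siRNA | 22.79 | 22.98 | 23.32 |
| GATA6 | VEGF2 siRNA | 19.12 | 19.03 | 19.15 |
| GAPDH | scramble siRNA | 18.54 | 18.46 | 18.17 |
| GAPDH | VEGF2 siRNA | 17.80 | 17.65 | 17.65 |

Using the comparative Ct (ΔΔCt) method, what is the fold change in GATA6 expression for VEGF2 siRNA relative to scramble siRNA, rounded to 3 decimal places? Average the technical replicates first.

9.448

Mean Ct: GATA6 scramble siRNA 23.030; GATA6 VEGF2 siRNA 19.100; GAPDH scramble siRNA 18.390; GAPDH VEGF2 siRNA 17.700
ΔCt(scramble siRNA) = 23.030 − 18.390 = 4.640
ΔCt(VEGF2 siRNA) = 19.100 − 17.700 = 1.400
ΔΔCt = 1.400 − 4.640 = -3.240
Fold change = 2^(−(-3.240)) = 2^3.240 = 9.4479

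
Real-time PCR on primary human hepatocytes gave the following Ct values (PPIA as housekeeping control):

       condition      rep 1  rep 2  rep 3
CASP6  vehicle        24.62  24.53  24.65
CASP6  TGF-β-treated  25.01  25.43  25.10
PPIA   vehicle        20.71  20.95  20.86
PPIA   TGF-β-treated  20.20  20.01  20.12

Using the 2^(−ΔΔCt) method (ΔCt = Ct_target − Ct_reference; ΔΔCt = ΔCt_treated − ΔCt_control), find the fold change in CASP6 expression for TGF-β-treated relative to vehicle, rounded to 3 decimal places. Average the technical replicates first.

Mean Ct: CASP6 vehicle 24.600; CASP6 TGF-β-treated 25.180; PPIA vehicle 20.840; PPIA TGF-β-treated 20.110
ΔCt(vehicle) = 24.600 − 20.840 = 3.760
ΔCt(TGF-β-treated) = 25.180 − 20.110 = 5.070
ΔΔCt = 5.070 − 3.760 = 1.310
Fold change = 2^(−1.310) = 0.4033

0.403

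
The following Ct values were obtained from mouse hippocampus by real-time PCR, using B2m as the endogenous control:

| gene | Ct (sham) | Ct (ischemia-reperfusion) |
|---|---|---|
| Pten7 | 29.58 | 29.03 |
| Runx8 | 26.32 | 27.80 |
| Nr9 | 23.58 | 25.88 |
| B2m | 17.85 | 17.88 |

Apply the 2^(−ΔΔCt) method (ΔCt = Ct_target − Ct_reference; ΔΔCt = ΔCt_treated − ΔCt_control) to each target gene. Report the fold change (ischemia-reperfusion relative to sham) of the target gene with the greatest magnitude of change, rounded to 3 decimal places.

0.207

Pten7: ΔΔCt = (29.03−17.88) − (29.58−17.85) = 11.15 − 11.73 = -0.58; fold change = 2^0.58 = 1.495
Runx8: ΔΔCt = (27.80−17.88) − (26.32−17.85) = 9.92 − 8.47 = 1.45; fold change = 2^-1.45 = 0.366
Nr9: ΔΔCt = (25.88−17.88) − (23.58−17.85) = 8.00 − 5.73 = 2.27; fold change = 2^-2.27 = 0.207
Nr9 has the largest |ΔΔCt| = 2.27.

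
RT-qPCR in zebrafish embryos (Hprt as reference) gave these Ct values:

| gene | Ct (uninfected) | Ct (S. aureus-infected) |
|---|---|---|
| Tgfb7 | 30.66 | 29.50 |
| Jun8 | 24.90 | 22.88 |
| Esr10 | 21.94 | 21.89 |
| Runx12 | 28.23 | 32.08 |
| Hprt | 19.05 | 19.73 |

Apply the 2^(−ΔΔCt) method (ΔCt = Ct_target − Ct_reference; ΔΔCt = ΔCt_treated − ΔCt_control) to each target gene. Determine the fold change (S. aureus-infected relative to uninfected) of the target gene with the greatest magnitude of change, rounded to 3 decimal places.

Tgfb7: ΔΔCt = (29.50−19.73) − (30.66−19.05) = 9.77 − 11.61 = -1.84; fold change = 2^1.84 = 3.580
Jun8: ΔΔCt = (22.88−19.73) − (24.90−19.05) = 3.15 − 5.85 = -2.70; fold change = 2^2.70 = 6.498
Esr10: ΔΔCt = (21.89−19.73) − (21.94−19.05) = 2.16 − 2.89 = -0.73; fold change = 2^0.73 = 1.659
Runx12: ΔΔCt = (32.08−19.73) − (28.23−19.05) = 12.35 − 9.18 = 3.17; fold change = 2^-3.17 = 0.111
Runx12 has the largest |ΔΔCt| = 3.17.

0.111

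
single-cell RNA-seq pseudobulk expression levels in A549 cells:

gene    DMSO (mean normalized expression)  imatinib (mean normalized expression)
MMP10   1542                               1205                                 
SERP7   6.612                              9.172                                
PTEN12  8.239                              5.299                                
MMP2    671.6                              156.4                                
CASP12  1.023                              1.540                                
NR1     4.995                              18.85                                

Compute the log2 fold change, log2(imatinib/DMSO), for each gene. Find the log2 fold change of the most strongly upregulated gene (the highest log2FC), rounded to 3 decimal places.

1.916

log2(1205/1542) = -0.356  (MMP10)
log2(9.172/6.612) = 0.472  (SERP7)
log2(5.299/8.239) = -0.637  (PTEN12)
log2(156.4/671.6) = -2.102  (MMP2)
log2(1.540/1.023) = 0.590  (CASP12)
log2(18.85/4.995) = 1.916  (NR1)
NR1 is most strongly upregulated.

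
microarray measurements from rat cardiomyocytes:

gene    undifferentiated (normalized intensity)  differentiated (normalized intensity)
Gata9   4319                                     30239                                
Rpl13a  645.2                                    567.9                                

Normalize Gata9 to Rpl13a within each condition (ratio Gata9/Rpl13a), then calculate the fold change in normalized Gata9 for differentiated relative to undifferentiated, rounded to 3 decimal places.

Gata9/Rpl13a (undifferentiated) = 4319 / 645.2 = 6.694
Gata9/Rpl13a (differentiated) = 30239 / 567.9 = 53.247
Fold change = 53.247 / 6.694 = 7.9544

7.954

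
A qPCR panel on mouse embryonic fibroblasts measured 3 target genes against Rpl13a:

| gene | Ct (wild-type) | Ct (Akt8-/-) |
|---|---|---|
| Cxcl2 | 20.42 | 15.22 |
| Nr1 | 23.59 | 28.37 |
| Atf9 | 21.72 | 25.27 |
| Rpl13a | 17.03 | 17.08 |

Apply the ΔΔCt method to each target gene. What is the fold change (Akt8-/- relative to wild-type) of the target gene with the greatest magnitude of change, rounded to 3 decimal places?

38.055

Cxcl2: ΔΔCt = (15.22−17.08) − (20.42−17.03) = -1.86 − 3.39 = -5.25; fold change = 2^5.25 = 38.055
Nr1: ΔΔCt = (28.37−17.08) − (23.59−17.03) = 11.29 − 6.56 = 4.73; fold change = 2^-4.73 = 0.038
Atf9: ΔΔCt = (25.27−17.08) − (21.72−17.03) = 8.19 − 4.69 = 3.50; fold change = 2^-3.50 = 0.088
Cxcl2 has the largest |ΔΔCt| = 5.25.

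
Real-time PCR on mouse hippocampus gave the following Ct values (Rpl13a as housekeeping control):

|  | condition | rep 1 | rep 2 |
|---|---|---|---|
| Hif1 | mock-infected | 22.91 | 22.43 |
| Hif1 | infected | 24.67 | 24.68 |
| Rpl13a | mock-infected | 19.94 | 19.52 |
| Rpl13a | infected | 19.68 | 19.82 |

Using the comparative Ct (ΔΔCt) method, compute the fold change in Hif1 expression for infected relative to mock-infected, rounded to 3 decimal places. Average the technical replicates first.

Mean Ct: Hif1 mock-infected 22.670; Hif1 infected 24.675; Rpl13a mock-infected 19.730; Rpl13a infected 19.750
ΔCt(mock-infected) = 22.670 − 19.730 = 2.940
ΔCt(infected) = 24.675 − 19.750 = 4.925
ΔΔCt = 4.925 − 2.940 = 1.985
Fold change = 2^(−1.985) = 0.2526

0.253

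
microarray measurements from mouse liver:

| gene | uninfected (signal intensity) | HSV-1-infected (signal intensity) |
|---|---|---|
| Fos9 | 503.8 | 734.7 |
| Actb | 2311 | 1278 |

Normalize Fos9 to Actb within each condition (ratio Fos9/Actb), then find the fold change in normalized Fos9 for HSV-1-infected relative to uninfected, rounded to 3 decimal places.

Fos9/Actb (uninfected) = 503.8 / 2311 = 0.218
Fos9/Actb (HSV-1-infected) = 734.7 / 1278 = 0.57488
Fold change = 0.57488 / 0.218 = 2.6371

2.637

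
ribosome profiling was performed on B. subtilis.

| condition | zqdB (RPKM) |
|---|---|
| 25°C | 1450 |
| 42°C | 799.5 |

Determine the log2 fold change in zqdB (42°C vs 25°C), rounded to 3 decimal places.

-0.859

Fold change = 799.5 / 1450 = 0.5514
log2(0.5514) = -0.8589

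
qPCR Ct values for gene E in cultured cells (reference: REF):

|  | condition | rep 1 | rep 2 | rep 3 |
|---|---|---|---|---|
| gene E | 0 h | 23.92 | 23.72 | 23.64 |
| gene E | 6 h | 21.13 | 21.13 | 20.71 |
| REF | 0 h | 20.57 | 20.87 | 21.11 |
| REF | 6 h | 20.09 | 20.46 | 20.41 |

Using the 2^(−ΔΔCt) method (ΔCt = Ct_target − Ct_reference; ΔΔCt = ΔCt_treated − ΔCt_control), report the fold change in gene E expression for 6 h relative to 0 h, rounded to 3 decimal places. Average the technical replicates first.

4.724

Mean Ct: gene E 0 h 23.760; gene E 6 h 20.990; REF 0 h 20.850; REF 6 h 20.320
ΔCt(0 h) = 23.760 − 20.850 = 2.910
ΔCt(6 h) = 20.990 − 20.320 = 0.670
ΔΔCt = 0.670 − 2.910 = -2.240
Fold change = 2^(−(-2.240)) = 2^2.240 = 4.7240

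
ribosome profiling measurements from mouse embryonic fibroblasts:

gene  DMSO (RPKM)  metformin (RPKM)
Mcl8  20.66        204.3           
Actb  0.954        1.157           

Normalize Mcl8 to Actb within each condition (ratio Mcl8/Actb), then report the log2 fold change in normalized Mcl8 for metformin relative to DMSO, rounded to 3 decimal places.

Mcl8/Actb (DMSO) = 20.66 / 0.954 = 21.656
Mcl8/Actb (metformin) = 204.3 / 1.157 = 176.58
Fold change = 176.58 / 21.656 = 8.1537
log2(8.1537) = 3.0274

3.027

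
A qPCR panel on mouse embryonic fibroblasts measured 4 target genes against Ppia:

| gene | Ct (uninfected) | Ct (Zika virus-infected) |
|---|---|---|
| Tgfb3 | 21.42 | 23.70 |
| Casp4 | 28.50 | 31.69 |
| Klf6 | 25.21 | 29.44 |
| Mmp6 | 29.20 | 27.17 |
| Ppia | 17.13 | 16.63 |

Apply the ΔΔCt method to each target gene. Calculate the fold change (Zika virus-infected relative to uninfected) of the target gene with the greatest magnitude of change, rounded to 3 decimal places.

0.038

Tgfb3: ΔΔCt = (23.70−16.63) − (21.42−17.13) = 7.07 − 4.29 = 2.78; fold change = 2^-2.78 = 0.146
Casp4: ΔΔCt = (31.69−16.63) − (28.50−17.13) = 15.06 − 11.37 = 3.69; fold change = 2^-3.69 = 0.077
Klf6: ΔΔCt = (29.44−16.63) − (25.21−17.13) = 12.81 − 8.08 = 4.73; fold change = 2^-4.73 = 0.038
Mmp6: ΔΔCt = (27.17−16.63) − (29.20−17.13) = 10.54 − 12.07 = -1.53; fold change = 2^1.53 = 2.888
Klf6 has the largest |ΔΔCt| = 4.73.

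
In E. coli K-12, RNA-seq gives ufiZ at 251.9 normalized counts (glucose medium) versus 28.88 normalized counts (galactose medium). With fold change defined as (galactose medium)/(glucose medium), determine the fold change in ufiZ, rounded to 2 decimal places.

0.11

Fold change = 28.88 / 251.9 = 0.115
ufiZ is downregulated.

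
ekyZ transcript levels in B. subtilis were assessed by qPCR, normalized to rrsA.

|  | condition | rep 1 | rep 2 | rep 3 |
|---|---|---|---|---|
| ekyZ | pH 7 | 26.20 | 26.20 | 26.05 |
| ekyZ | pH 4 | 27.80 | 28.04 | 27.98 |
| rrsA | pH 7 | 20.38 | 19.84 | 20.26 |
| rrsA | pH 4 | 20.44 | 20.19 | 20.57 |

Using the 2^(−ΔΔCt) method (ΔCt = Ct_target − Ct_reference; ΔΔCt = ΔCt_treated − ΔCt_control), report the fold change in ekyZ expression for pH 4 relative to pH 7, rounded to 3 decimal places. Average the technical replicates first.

Mean Ct: ekyZ pH 7 26.150; ekyZ pH 4 27.940; rrsA pH 7 20.160; rrsA pH 4 20.400
ΔCt(pH 7) = 26.150 − 20.160 = 5.990
ΔCt(pH 4) = 27.940 − 20.400 = 7.540
ΔΔCt = 7.540 − 5.990 = 1.550
Fold change = 2^(−1.550) = 0.3415

0.342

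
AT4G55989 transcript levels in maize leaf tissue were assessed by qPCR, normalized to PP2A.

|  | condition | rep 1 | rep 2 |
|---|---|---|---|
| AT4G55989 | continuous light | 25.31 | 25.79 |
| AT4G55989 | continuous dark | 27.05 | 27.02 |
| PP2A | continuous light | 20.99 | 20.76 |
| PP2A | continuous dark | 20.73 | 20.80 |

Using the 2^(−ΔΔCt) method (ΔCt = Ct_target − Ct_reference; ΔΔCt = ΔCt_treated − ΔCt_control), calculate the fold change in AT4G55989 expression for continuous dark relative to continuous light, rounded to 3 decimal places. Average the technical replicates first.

0.331

Mean Ct: AT4G55989 continuous light 25.550; AT4G55989 continuous dark 27.035; PP2A continuous light 20.875; PP2A continuous dark 20.765
ΔCt(continuous light) = 25.550 − 20.875 = 4.675
ΔCt(continuous dark) = 27.035 − 20.765 = 6.270
ΔΔCt = 6.270 − 4.675 = 1.595
Fold change = 2^(−1.595) = 0.3310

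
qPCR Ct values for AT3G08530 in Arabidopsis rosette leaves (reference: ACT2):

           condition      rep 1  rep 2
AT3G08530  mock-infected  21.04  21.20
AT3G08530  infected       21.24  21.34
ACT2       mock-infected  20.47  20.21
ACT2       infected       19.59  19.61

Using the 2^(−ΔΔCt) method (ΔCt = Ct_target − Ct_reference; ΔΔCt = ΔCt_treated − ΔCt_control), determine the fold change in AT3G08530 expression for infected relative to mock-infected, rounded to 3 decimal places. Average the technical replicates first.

Mean Ct: AT3G08530 mock-infected 21.120; AT3G08530 infected 21.290; ACT2 mock-infected 20.340; ACT2 infected 19.600
ΔCt(mock-infected) = 21.120 − 20.340 = 0.780
ΔCt(infected) = 21.290 − 19.600 = 1.690
ΔΔCt = 1.690 − 0.780 = 0.910
Fold change = 2^(−0.910) = 0.5322

0.532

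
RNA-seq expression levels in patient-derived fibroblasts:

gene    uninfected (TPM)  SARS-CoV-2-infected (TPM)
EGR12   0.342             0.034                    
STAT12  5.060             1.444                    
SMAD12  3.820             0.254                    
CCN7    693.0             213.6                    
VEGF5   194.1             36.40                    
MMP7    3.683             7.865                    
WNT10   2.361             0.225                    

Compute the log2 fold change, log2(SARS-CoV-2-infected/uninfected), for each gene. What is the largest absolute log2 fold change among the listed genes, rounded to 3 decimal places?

3.911

log2(0.034/0.342) = -3.330  (EGR12)
log2(1.444/5.060) = -1.809  (STAT12)
log2(0.254/3.820) = -3.911  (SMAD12)
log2(213.6/693.0) = -1.698  (CCN7)
log2(36.40/194.1) = -2.415  (VEGF5)
log2(7.865/3.683) = 1.095  (MMP7)
log2(0.225/2.361) = -3.391  (WNT10)
The largest magnitude belongs to SMAD12.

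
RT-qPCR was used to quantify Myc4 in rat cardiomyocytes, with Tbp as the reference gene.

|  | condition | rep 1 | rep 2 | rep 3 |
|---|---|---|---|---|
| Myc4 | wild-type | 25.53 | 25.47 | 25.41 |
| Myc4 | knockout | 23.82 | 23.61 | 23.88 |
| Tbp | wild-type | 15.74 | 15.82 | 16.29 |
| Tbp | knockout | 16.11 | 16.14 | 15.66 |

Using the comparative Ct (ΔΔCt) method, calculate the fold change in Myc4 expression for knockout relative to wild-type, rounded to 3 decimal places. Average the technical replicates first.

3.294

Mean Ct: Myc4 wild-type 25.470; Myc4 knockout 23.770; Tbp wild-type 15.950; Tbp knockout 15.970
ΔCt(wild-type) = 25.470 − 15.950 = 9.520
ΔCt(knockout) = 23.770 − 15.970 = 7.800
ΔΔCt = 7.800 − 9.520 = -1.720
Fold change = 2^(−(-1.720)) = 2^1.720 = 3.2944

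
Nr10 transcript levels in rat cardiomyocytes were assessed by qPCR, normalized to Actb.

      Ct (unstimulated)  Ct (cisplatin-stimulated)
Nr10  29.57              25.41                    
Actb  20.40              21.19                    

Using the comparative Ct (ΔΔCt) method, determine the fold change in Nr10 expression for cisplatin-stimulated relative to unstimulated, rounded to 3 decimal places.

30.910

ΔCt(unstimulated) = 29.570 − 20.400 = 9.170
ΔCt(cisplatin-stimulated) = 25.410 − 21.190 = 4.220
ΔΔCt = 4.220 − 9.170 = -4.950
Fold change = 2^(−(-4.950)) = 2^4.950 = 30.9100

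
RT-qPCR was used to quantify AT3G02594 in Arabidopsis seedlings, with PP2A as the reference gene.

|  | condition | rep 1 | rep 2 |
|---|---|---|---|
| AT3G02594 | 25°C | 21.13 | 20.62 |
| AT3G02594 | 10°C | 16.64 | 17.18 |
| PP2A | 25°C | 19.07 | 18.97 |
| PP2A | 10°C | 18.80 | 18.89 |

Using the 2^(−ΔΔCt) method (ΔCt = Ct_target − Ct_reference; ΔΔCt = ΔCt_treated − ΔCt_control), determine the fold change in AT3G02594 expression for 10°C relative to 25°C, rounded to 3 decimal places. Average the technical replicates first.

13.833

Mean Ct: AT3G02594 25°C 20.875; AT3G02594 10°C 16.910; PP2A 25°C 19.020; PP2A 10°C 18.845
ΔCt(25°C) = 20.875 − 19.020 = 1.855
ΔCt(10°C) = 16.910 − 18.845 = -1.935
ΔΔCt = -1.935 − 1.855 = -3.790
Fold change = 2^(−(-3.790)) = 2^3.790 = 13.8326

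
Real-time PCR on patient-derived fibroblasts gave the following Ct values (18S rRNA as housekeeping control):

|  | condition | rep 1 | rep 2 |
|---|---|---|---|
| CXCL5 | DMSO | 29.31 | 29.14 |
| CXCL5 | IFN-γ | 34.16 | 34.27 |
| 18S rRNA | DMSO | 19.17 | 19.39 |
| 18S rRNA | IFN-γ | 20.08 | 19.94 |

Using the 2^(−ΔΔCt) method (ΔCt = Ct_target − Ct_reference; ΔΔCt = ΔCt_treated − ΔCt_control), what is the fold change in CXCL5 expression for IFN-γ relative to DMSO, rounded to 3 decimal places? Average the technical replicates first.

0.052

Mean Ct: CXCL5 DMSO 29.225; CXCL5 IFN-γ 34.215; 18S rRNA DMSO 19.280; 18S rRNA IFN-γ 20.010
ΔCt(DMSO) = 29.225 − 19.280 = 9.945
ΔCt(IFN-γ) = 34.215 − 20.010 = 14.205
ΔΔCt = 14.205 − 9.945 = 4.260
Fold change = 2^(−4.260) = 0.0522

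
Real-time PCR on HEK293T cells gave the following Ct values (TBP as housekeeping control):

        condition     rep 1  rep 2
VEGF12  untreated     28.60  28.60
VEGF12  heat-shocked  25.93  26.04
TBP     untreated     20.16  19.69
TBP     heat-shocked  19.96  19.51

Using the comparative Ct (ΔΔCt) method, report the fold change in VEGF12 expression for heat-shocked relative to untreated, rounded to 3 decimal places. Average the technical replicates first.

5.370

Mean Ct: VEGF12 untreated 28.600; VEGF12 heat-shocked 25.985; TBP untreated 19.925; TBP heat-shocked 19.735
ΔCt(untreated) = 28.600 − 19.925 = 8.675
ΔCt(heat-shocked) = 25.985 − 19.735 = 6.250
ΔΔCt = 6.250 − 8.675 = -2.425
Fold change = 2^(−(-2.425)) = 2^2.425 = 5.3703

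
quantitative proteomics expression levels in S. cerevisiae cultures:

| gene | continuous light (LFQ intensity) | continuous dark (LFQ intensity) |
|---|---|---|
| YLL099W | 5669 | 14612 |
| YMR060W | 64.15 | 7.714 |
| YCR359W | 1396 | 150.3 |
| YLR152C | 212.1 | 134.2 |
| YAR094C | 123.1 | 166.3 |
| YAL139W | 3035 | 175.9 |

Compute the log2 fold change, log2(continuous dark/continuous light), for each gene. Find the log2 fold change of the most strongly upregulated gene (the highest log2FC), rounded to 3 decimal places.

1.366

log2(14612/5669) = 1.366  (YLL099W)
log2(7.714/64.15) = -3.056  (YMR060W)
log2(150.3/1396) = -3.215  (YCR359W)
log2(134.2/212.1) = -0.660  (YLR152C)
log2(166.3/123.1) = 0.434  (YAR094C)
log2(175.9/3035) = -4.109  (YAL139W)
YLL099W is most strongly upregulated.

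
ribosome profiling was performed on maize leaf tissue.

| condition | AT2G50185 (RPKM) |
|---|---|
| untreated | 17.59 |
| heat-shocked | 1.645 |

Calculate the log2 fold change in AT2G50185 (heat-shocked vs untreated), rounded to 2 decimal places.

Fold change = 1.645 / 17.59 = 0.0935
log2(0.0935) = -3.419

-3.42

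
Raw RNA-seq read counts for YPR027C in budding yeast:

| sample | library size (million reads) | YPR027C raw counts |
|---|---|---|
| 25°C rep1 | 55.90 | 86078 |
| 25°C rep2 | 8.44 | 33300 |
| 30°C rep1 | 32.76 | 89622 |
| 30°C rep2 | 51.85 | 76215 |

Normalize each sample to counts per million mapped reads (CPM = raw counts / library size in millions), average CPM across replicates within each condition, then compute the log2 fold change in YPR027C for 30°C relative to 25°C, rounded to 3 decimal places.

-0.383

CPM(25°C rep1) = 86078 / 55.90 = 1539.8569
CPM(25°C rep2) = 33300 / 8.44 = 3945.4976
CPM(30°C rep1) = 89622 / 32.76 = 2735.7143
CPM(30°C rep2) = 76215 / 51.85 = 1469.9132
mean CPM(25°C) = 2742.6773; mean CPM(30°C) = 2102.8137
Fold change = 2102.8137 / 2742.6773 = 0.76670
log2(0.76670) = -0.3833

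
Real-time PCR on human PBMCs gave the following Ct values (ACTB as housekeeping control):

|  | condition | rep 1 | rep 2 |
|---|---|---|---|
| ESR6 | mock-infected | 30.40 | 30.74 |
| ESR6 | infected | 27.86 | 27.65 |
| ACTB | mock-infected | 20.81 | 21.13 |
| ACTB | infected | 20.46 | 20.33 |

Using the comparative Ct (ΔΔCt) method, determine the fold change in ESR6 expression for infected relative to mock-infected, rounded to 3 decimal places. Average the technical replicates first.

Mean Ct: ESR6 mock-infected 30.570; ESR6 infected 27.755; ACTB mock-infected 20.970; ACTB infected 20.395
ΔCt(mock-infected) = 30.570 − 20.970 = 9.600
ΔCt(infected) = 27.755 − 20.395 = 7.360
ΔΔCt = 7.360 − 9.600 = -2.240
Fold change = 2^(−(-2.240)) = 2^2.240 = 4.7240

4.724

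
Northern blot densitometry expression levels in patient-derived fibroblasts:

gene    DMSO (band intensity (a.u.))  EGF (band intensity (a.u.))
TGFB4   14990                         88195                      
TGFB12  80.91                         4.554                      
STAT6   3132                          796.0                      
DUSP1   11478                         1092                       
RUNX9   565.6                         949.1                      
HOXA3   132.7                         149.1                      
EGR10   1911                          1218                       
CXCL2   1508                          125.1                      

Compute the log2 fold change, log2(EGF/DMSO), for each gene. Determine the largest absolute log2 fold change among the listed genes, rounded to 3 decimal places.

log2(88195/14990) = 2.557  (TGFB4)
log2(4.554/80.91) = -4.151  (TGFB12)
log2(796.0/3132) = -1.976  (STAT6)
log2(1092/11478) = -3.394  (DUSP1)
log2(949.1/565.6) = 0.747  (RUNX9)
log2(149.1/132.7) = 0.168  (HOXA3)
log2(1218/1911) = -0.650  (EGR10)
log2(125.1/1508) = -3.591  (CXCL2)
The largest magnitude belongs to TGFB12.

4.151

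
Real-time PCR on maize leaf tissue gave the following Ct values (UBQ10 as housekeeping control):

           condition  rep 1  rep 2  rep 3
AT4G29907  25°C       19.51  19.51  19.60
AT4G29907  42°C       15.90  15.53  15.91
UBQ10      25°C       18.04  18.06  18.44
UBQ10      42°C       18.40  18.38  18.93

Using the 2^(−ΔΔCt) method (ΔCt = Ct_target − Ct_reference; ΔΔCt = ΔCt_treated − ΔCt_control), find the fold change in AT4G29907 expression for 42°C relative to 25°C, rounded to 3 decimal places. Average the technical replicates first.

Mean Ct: AT4G29907 25°C 19.540; AT4G29907 42°C 15.780; UBQ10 25°C 18.180; UBQ10 42°C 18.570
ΔCt(25°C) = 19.540 − 18.180 = 1.360
ΔCt(42°C) = 15.780 − 18.570 = -2.790
ΔΔCt = -2.790 − 1.360 = -4.150
Fold change = 2^(−(-4.150)) = 2^4.150 = 17.7531

17.753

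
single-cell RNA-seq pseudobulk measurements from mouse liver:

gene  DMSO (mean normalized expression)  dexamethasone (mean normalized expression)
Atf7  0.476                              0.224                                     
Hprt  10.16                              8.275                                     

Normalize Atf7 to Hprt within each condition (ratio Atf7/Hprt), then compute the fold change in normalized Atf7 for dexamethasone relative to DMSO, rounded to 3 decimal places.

Atf7/Hprt (DMSO) = 0.476 / 10.16 = 0.04685
Atf7/Hprt (dexamethasone) = 0.224 / 8.275 = 0.027069
Fold change = 0.027069 / 0.04685 = 0.5778

0.578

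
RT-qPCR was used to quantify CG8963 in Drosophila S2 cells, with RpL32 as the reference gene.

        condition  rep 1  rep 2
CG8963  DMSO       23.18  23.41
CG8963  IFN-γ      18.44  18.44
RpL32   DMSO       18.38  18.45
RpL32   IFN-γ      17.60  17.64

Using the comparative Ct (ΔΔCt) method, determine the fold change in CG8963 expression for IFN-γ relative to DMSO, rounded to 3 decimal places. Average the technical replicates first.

Mean Ct: CG8963 DMSO 23.295; CG8963 IFN-γ 18.440; RpL32 DMSO 18.415; RpL32 IFN-γ 17.620
ΔCt(DMSO) = 23.295 − 18.415 = 4.880
ΔCt(IFN-γ) = 18.440 − 17.620 = 0.820
ΔΔCt = 0.820 − 4.880 = -4.060
Fold change = 2^(−(-4.060)) = 2^4.060 = 16.6795

16.679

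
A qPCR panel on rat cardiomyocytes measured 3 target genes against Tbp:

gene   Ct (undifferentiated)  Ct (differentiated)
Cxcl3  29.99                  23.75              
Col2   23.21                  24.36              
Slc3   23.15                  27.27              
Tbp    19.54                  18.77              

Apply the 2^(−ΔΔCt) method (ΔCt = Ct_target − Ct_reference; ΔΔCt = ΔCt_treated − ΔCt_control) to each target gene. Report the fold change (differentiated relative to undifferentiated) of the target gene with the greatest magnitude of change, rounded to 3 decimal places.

44.324

Cxcl3: ΔΔCt = (23.75−18.77) − (29.99−19.54) = 4.98 − 10.45 = -5.47; fold change = 2^5.47 = 44.324
Col2: ΔΔCt = (24.36−18.77) − (23.21−19.54) = 5.59 − 3.67 = 1.92; fold change = 2^-1.92 = 0.264
Slc3: ΔΔCt = (27.27−18.77) − (23.15−19.54) = 8.50 − 3.61 = 4.89; fold change = 2^-4.89 = 0.034
Cxcl3 has the largest |ΔΔCt| = 5.47.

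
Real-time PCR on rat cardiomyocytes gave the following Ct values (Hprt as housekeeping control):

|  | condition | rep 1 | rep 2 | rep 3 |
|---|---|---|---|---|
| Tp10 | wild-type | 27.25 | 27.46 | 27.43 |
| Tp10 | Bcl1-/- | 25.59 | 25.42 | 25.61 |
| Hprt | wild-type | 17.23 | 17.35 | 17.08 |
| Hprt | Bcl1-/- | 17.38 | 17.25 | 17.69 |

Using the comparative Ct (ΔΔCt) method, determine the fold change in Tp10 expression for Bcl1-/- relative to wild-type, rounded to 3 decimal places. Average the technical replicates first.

4.170

Mean Ct: Tp10 wild-type 27.380; Tp10 Bcl1-/- 25.540; Hprt wild-type 17.220; Hprt Bcl1-/- 17.440
ΔCt(wild-type) = 27.380 − 17.220 = 10.160
ΔCt(Bcl1-/-) = 25.540 − 17.440 = 8.100
ΔΔCt = 8.100 − 10.160 = -2.060
Fold change = 2^(−(-2.060)) = 2^2.060 = 4.1699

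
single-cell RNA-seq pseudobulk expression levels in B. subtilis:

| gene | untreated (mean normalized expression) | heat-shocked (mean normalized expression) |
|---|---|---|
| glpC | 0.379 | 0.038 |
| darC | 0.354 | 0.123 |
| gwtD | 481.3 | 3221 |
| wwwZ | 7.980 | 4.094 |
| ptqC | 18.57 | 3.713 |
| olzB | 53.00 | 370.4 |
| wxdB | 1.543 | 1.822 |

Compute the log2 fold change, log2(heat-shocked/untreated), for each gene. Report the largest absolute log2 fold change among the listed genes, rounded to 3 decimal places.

3.318

log2(0.038/0.379) = -3.318  (glpC)
log2(0.123/0.354) = -1.525  (darC)
log2(3221/481.3) = 2.743  (gwtD)
log2(4.094/7.980) = -0.963  (wwwZ)
log2(3.713/18.57) = -2.322  (ptqC)
log2(370.4/53.00) = 2.805  (olzB)
log2(1.822/1.543) = 0.240  (wxdB)
The largest magnitude belongs to glpC.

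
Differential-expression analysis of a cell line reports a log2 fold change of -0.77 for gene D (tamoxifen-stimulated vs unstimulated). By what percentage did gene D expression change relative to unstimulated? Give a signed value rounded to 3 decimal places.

-41.358%

Fold change = 2^(-0.77) = 0.5864
Percent change = (FC − 1) × 100% = (0.5864 − 1) × 100 = -41.358%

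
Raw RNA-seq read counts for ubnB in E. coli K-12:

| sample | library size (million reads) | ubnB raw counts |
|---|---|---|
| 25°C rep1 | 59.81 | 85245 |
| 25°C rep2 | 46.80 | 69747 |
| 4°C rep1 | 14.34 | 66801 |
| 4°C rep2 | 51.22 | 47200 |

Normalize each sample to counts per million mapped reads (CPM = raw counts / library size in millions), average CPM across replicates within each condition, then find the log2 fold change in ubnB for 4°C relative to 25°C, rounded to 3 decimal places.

0.936

CPM(25°C rep1) = 85245 / 59.81 = 1425.2633
CPM(25°C rep2) = 69747 / 46.80 = 1490.3205
CPM(4°C rep1) = 66801 / 14.34 = 4658.3682
CPM(4°C rep2) = 47200 / 51.22 = 921.5150
mean CPM(25°C) = 1457.7919; mean CPM(4°C) = 2789.9416
Fold change = 2789.9416 / 1457.7919 = 1.91381
log2(1.91381) = 0.9365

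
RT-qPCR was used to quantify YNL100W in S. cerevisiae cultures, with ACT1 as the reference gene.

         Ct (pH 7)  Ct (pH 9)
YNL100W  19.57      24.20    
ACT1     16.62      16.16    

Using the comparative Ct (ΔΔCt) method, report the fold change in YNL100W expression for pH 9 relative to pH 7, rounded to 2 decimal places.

0.03

ΔCt(pH 7) = 19.570 − 16.620 = 2.950
ΔCt(pH 9) = 24.200 − 16.160 = 8.040
ΔΔCt = 8.040 − 2.950 = 5.090
Fold change = 2^(−5.090) = 0.029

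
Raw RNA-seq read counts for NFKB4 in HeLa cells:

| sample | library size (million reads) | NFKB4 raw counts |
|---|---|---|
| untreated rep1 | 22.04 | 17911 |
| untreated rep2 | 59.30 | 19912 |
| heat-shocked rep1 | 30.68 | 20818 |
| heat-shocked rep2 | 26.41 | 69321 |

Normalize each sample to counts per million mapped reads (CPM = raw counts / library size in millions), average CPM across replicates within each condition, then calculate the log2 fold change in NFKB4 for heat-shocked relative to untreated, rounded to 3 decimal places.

CPM(untreated rep1) = 17911 / 22.04 = 812.6588
CPM(untreated rep2) = 19912 / 59.30 = 335.7841
CPM(heat-shocked rep1) = 20818 / 30.68 = 678.5528
CPM(heat-shocked rep2) = 69321 / 26.41 = 2624.8012
mean CPM(untreated) = 574.2215; mean CPM(heat-shocked) = 1651.6770
Fold change = 1651.6770 / 574.2215 = 2.87638
log2(2.87638) = 1.5243

1.524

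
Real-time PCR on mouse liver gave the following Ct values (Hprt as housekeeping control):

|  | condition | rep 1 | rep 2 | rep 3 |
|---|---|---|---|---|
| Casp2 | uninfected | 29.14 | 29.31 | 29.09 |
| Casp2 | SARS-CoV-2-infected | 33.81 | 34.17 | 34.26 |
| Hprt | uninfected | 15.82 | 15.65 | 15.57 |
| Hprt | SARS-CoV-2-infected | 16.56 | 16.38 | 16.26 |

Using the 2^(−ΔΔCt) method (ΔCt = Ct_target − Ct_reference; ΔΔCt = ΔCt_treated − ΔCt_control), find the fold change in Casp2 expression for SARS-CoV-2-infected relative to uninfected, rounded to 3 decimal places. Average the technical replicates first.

Mean Ct: Casp2 uninfected 29.180; Casp2 SARS-CoV-2-infected 34.080; Hprt uninfected 15.680; Hprt SARS-CoV-2-infected 16.400
ΔCt(uninfected) = 29.180 − 15.680 = 13.500
ΔCt(SARS-CoV-2-infected) = 34.080 − 16.400 = 17.680
ΔΔCt = 17.680 − 13.500 = 4.180
Fold change = 2^(−4.180) = 0.0552

0.055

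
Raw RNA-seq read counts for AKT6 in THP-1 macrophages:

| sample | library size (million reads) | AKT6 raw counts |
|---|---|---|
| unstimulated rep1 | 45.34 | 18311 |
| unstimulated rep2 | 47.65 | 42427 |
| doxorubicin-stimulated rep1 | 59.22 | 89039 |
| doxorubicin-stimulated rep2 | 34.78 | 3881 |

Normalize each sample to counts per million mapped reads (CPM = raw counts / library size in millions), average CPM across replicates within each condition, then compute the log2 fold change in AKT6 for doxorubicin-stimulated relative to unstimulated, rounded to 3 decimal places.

CPM(unstimulated rep1) = 18311 / 45.34 = 403.8597
CPM(unstimulated rep2) = 42427 / 47.65 = 890.3882
CPM(doxorubicin-stimulated rep1) = 89039 / 59.22 = 1503.5292
CPM(doxorubicin-stimulated rep2) = 3881 / 34.78 = 111.5871
mean CPM(unstimulated) = 647.1240; mean CPM(doxorubicin-stimulated) = 807.5582
Fold change = 807.5582 / 647.1240 = 1.24792
log2(1.24792) = 0.3195

0.320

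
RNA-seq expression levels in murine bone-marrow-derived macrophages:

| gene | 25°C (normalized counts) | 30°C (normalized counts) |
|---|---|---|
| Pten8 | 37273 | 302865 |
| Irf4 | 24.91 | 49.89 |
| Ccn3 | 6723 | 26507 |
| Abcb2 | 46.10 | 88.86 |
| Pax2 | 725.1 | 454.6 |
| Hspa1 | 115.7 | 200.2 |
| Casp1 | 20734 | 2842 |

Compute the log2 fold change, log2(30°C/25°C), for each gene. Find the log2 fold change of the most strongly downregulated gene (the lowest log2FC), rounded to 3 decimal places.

log2(302865/37273) = 3.022  (Pten8)
log2(49.89/24.91) = 1.002  (Irf4)
log2(26507/6723) = 1.979  (Ccn3)
log2(88.86/46.10) = 0.947  (Abcb2)
log2(454.6/725.1) = -0.674  (Pax2)
log2(200.2/115.7) = 0.791  (Hspa1)
log2(2842/20734) = -2.867  (Casp1)
Casp1 is most strongly downregulated.

-2.867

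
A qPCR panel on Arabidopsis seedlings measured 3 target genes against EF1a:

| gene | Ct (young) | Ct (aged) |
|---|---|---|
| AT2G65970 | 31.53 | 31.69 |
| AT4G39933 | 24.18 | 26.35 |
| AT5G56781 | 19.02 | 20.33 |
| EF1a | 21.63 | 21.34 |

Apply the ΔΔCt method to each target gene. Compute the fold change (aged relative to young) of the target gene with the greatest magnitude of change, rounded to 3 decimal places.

0.182

AT2G65970: ΔΔCt = (31.69−21.34) − (31.53−21.63) = 10.35 − 9.90 = 0.45; fold change = 2^-0.45 = 0.732
AT4G39933: ΔΔCt = (26.35−21.34) − (24.18−21.63) = 5.01 − 2.55 = 2.46; fold change = 2^-2.46 = 0.182
AT5G56781: ΔΔCt = (20.33−21.34) − (19.02−21.63) = -1.01 − (-2.61) = 1.60; fold change = 2^-1.60 = 0.330
AT4G39933 has the largest |ΔΔCt| = 2.46.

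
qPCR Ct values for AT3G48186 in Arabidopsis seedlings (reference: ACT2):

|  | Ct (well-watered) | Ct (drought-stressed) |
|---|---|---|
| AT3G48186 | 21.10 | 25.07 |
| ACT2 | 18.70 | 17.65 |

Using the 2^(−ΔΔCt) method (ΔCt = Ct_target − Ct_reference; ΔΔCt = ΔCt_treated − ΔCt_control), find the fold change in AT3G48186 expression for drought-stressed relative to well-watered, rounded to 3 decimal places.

ΔCt(well-watered) = 21.100 − 18.700 = 2.400
ΔCt(drought-stressed) = 25.070 − 17.650 = 7.420
ΔΔCt = 7.420 − 2.400 = 5.020
Fold change = 2^(−5.020) = 0.0308

0.031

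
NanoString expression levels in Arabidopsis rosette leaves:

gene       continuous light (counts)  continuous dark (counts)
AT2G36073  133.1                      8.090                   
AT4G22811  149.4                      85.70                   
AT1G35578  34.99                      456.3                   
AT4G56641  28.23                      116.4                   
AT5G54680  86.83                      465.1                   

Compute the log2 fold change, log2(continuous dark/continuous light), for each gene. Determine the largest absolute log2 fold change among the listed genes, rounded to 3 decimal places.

log2(8.090/133.1) = -4.040  (AT2G36073)
log2(85.70/149.4) = -0.802  (AT4G22811)
log2(456.3/34.99) = 3.705  (AT1G35578)
log2(116.4/28.23) = 2.044  (AT4G56641)
log2(465.1/86.83) = 2.421  (AT5G54680)
The largest magnitude belongs to AT2G36073.

4.040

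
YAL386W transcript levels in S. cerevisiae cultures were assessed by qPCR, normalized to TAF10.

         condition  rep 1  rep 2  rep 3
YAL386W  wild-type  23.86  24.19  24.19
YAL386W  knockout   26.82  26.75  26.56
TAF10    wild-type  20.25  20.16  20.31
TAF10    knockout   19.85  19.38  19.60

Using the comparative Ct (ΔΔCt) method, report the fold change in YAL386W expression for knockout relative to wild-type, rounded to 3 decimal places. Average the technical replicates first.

Mean Ct: YAL386W wild-type 24.080; YAL386W knockout 26.710; TAF10 wild-type 20.240; TAF10 knockout 19.610
ΔCt(wild-type) = 24.080 − 20.240 = 3.840
ΔCt(knockout) = 26.710 − 19.610 = 7.100
ΔΔCt = 7.100 − 3.840 = 3.260
Fold change = 2^(−3.260) = 0.1044

0.104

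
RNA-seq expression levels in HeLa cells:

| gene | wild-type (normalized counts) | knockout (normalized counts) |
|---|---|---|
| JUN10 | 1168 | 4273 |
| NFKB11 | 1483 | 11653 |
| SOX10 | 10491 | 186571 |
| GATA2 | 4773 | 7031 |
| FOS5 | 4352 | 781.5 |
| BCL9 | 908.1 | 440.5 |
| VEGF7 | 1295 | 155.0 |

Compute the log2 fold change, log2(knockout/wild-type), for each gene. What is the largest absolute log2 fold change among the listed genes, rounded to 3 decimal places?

log2(4273/1168) = 1.871  (JUN10)
log2(11653/1483) = 2.974  (NFKB11)
log2(186571/10491) = 4.153  (SOX10)
log2(7031/4773) = 0.559  (GATA2)
log2(781.5/4352) = -2.477  (FOS5)
log2(440.5/908.1) = -1.044  (BCL9)
log2(155.0/1295) = -3.063  (VEGF7)
The largest magnitude belongs to SOX10.

4.153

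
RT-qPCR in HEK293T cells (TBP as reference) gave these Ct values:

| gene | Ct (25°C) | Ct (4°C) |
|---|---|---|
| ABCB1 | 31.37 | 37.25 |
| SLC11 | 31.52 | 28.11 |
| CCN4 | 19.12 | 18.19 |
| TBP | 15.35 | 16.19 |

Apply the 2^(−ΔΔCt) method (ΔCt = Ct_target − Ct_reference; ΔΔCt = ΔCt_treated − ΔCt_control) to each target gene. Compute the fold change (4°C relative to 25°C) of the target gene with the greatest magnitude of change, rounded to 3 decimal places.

ABCB1: ΔΔCt = (37.25−16.19) − (31.37−15.35) = 21.06 − 16.02 = 5.04; fold change = 2^-5.04 = 0.030
SLC11: ΔΔCt = (28.11−16.19) − (31.52−15.35) = 11.92 − 16.17 = -4.25; fold change = 2^4.25 = 19.027
CCN4: ΔΔCt = (18.19−16.19) − (19.12−15.35) = 2.00 − 3.77 = -1.77; fold change = 2^1.77 = 3.411
ABCB1 has the largest |ΔΔCt| = 5.04.

0.030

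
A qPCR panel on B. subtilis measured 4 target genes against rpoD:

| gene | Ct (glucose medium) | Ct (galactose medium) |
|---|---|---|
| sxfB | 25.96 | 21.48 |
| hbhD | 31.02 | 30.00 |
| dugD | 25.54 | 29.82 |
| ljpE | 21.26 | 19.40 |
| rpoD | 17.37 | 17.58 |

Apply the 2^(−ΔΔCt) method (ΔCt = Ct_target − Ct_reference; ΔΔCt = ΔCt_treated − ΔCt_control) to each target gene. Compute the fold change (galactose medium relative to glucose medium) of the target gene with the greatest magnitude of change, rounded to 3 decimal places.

25.813

sxfB: ΔΔCt = (21.48−17.58) − (25.96−17.37) = 3.90 − 8.59 = -4.69; fold change = 2^4.69 = 25.813
hbhD: ΔΔCt = (30.00−17.58) − (31.02−17.37) = 12.42 − 13.65 = -1.23; fold change = 2^1.23 = 2.346
dugD: ΔΔCt = (29.82−17.58) − (25.54−17.37) = 12.24 − 8.17 = 4.07; fold change = 2^-4.07 = 0.060
ljpE: ΔΔCt = (19.40−17.58) − (21.26−17.37) = 1.82 − 3.89 = -2.07; fold change = 2^2.07 = 4.199
sxfB has the largest |ΔΔCt| = 4.69.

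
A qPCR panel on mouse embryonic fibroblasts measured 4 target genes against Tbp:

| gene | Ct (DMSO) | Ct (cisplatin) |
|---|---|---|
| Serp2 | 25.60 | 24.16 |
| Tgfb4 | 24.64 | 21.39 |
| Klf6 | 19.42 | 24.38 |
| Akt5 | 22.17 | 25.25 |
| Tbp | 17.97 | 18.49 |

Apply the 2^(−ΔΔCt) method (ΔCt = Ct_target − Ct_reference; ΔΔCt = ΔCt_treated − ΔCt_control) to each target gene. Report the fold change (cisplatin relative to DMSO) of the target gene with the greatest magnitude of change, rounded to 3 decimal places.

Serp2: ΔΔCt = (24.16−18.49) − (25.60−17.97) = 5.67 − 7.63 = -1.96; fold change = 2^1.96 = 3.891
Tgfb4: ΔΔCt = (21.39−18.49) − (24.64−17.97) = 2.90 − 6.67 = -3.77; fold change = 2^3.77 = 13.642
Klf6: ΔΔCt = (24.38−18.49) − (19.42−17.97) = 5.89 − 1.45 = 4.44; fold change = 2^-4.44 = 0.046
Akt5: ΔΔCt = (25.25−18.49) − (22.17−17.97) = 6.76 − 4.20 = 2.56; fold change = 2^-2.56 = 0.170
Klf6 has the largest |ΔΔCt| = 4.44.

0.046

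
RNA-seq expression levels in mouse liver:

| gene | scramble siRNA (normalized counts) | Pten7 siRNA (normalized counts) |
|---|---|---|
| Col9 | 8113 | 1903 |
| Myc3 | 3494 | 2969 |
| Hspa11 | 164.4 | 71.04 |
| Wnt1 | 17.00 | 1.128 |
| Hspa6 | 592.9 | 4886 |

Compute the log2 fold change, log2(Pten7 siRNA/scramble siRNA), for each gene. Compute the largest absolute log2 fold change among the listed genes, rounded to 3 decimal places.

3.914

log2(1903/8113) = -2.092  (Col9)
log2(2969/3494) = -0.235  (Myc3)
log2(71.04/164.4) = -1.211  (Hspa11)
log2(1.128/17.00) = -3.914  (Wnt1)
log2(4886/592.9) = 3.043  (Hspa6)
The largest magnitude belongs to Wnt1.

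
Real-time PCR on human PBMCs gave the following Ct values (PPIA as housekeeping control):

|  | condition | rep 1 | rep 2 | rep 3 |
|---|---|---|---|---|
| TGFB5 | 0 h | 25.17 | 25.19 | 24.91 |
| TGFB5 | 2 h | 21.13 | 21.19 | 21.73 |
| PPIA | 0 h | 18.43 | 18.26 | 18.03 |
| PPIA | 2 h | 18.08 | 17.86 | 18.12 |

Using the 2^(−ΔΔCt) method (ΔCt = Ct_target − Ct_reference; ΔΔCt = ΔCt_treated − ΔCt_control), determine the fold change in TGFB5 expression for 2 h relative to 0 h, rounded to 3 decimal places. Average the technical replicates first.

11.472

Mean Ct: TGFB5 0 h 25.090; TGFB5 2 h 21.350; PPIA 0 h 18.240; PPIA 2 h 18.020
ΔCt(0 h) = 25.090 − 18.240 = 6.850
ΔCt(2 h) = 21.350 − 18.020 = 3.330
ΔΔCt = 3.330 − 6.850 = -3.520
Fold change = 2^(−(-3.520)) = 2^3.520 = 11.4716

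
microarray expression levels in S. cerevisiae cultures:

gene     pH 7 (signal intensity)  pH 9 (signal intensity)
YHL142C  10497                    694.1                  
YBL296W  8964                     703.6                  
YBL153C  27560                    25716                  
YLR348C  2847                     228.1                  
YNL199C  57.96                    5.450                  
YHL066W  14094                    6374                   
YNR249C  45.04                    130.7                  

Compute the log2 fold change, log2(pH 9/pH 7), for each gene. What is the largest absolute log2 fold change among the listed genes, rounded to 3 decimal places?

3.919

log2(694.1/10497) = -3.919  (YHL142C)
log2(703.6/8964) = -3.671  (YBL296W)
log2(25716/27560) = -0.100  (YBL153C)
log2(228.1/2847) = -3.642  (YLR348C)
log2(5.450/57.96) = -3.411  (YNL199C)
log2(6374/14094) = -1.145  (YHL066W)
log2(130.7/45.04) = 1.537  (YNR249C)
The largest magnitude belongs to YHL142C.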